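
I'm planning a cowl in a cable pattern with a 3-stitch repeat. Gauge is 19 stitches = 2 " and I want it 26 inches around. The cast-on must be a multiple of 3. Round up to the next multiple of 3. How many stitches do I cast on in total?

Cast on 249 stitches.

19 / 2 = 9.5 sts per inch.
26 × 9.5 = 247.00 sts.
Next multiple of 3: 249.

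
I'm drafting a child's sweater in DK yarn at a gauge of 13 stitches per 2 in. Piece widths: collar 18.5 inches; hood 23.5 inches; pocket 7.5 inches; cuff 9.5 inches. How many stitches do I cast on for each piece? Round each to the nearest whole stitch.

collar 120; hood 153; pocket 49; cuff 62.

Rate = 13/2 = 6.5 sts per in.
collar: 18.5 × 6.5 = 120.25 → 120.
hood: 23.5 × 6.5 = 152.75 → 153.
pocket: 7.5 × 6.5 = 48.75 → 49.
cuff: 9.5 × 6.5 = 61.75 → 62.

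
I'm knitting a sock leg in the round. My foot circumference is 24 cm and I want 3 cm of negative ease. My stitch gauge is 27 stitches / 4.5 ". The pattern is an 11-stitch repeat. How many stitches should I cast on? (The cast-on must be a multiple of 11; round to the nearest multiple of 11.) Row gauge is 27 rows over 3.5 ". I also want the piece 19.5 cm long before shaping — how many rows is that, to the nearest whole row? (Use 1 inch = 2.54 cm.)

Cast on 55 stitches; work 59 rows.

Finished = 24 − 3 = 21 cm.
21 cm × 1/2.54 = 8.27 inches.
27/4.5 = 6 sts per in; 8.27 × 6 = 49.61 sts.
Nearest multiple of 11 → 55.
19.5 cm = 7.68 inches; × 7.714 = 59.22 → 59 rows.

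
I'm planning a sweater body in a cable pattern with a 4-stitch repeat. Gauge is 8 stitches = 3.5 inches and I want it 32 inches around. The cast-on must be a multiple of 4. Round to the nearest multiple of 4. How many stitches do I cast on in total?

8 / 3.5 = 2.286 sts per inch.
32 × 2.286 = 73.14 sts.
Nearest multiple of 4: 72.

Cast on 72 stitches.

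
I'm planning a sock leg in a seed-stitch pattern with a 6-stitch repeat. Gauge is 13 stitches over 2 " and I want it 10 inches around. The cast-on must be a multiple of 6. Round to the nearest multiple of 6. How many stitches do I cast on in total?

13 / 2 = 6.5 sts per inch.
10 × 6.5 = 65.00 sts.
Nearest multiple of 6: 66.

66 stitches.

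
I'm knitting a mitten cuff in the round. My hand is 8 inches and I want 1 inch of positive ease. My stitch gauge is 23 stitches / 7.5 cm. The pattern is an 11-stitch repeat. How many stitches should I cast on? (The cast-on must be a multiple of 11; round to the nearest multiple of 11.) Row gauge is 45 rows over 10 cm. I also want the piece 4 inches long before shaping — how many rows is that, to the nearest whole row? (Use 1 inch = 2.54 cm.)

Finished = 8 + 1 = 9 inches.
9 inches × 2.54 = 22.86 cm.
23/7.5 = 3.067 sts per cm; 22.86 × 3.067 = 70.10 sts.
Nearest multiple of 11 → 66.
4 inches = 10.16 cm; × 4.5 = 45.72 → 46 rows.

Cast on 66 stitches; work 46 rows.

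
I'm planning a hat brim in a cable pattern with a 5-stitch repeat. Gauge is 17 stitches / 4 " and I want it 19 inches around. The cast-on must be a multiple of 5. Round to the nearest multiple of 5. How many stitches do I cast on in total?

Cast on 80 stitches.

17 / 4 = 4.25 sts per inch.
19 × 4.25 = 80.75 sts.
Nearest multiple of 5: 80.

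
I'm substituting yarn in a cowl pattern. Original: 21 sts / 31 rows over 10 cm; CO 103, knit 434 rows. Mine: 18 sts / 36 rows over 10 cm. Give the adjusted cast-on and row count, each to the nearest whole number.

Stitches: 103 × 18/21 = 88.29 → 88.
Rows: 434 × 36/31 = 504.00 → 504.

Cast on 88 stitches; work 504 rows.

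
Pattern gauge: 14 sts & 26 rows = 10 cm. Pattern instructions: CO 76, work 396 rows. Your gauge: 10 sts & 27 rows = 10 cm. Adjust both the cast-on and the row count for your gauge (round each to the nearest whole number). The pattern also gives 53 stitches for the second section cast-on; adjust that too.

Stitches: 76 × 10/14 = 54.29 → 54.
Rows: 396 × 27/26 = 411.23 → 411.
second section cast-on: 53 × 10/14 = 37.86 → 38.

Cast on 54 stitches; work 411 rows; second section cast-on 38 stitches.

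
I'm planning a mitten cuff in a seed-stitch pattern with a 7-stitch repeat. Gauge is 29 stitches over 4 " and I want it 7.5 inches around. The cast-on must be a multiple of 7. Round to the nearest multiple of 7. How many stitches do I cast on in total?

29 / 4 = 7.25 sts per inch.
7.5 × 7.25 = 54.38 sts.
Nearest multiple of 7: 56.

CO 56 sts.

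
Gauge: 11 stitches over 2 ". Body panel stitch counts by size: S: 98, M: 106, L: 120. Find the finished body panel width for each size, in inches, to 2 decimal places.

11/2 = 5.5 sts per in.
S: 98 / 5.5 = 17.818 → 17.82 in.
M: 106 / 5.5 = 19.273 → 19.27 in.
L: 120 / 5.5 = 21.818 → 21.82 in.

S 17.82 inches; M 19.27 inches; L 21.82 inches.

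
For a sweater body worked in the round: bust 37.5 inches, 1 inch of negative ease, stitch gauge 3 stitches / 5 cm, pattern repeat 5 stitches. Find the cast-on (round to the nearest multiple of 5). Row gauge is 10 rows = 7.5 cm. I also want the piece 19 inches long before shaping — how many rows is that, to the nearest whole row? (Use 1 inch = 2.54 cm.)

Finished = 37.5 − 1 = 36.5 inches.
36.5 inches × 2.54 = 92.71 cm.
3/5 = 0.6 sts per cm; 92.71 × 0.6 = 55.63 sts.
Nearest multiple of 5 → 55.
19 inches = 48.26 cm; × 1.333 = 64.35 → 64 rows.

Cast on 55 stitches; work 64 rows.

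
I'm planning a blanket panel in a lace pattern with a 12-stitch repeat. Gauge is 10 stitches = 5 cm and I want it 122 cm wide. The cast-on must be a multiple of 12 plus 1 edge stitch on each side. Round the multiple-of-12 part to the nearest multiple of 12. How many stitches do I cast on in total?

10 / 5 = 2 sts per cm.
122 × 2 = 244.00 sts.
Less 2 edge sts → 242.00 for the repeat.
Nearest multiple of 12: 240.
Add back 2 edge sts → 242.

242 stitches.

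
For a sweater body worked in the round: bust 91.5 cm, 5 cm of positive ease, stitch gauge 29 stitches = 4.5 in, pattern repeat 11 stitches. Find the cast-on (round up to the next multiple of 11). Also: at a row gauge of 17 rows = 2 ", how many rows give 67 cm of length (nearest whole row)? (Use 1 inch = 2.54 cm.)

Cast on 253 stitches; work 224 rows.

Finished = 91.5 + 5 = 96.5 cm.
96.5 cm × 1/2.54 = 37.99 inches.
29/4.5 = 6.444 sts per in; 37.99 × 6.444 = 244.84 sts.
Next multiple of 11 → 253.
67 cm = 26.38 inches; × 8.5 = 224.21 → 224 rows.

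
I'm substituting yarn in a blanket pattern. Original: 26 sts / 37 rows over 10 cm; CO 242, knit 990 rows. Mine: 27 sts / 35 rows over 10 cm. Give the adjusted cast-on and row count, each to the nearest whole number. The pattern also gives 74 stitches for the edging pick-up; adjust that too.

Stitches: 242 × 27/26 = 251.31 → 251.
Rows: 990 × 35/37 = 936.49 → 936.
edging pick-up: 74 × 27/26 = 76.85 → 77.

Cast on 251 stitches; work 936 rows; edging pick-up 77 stitches.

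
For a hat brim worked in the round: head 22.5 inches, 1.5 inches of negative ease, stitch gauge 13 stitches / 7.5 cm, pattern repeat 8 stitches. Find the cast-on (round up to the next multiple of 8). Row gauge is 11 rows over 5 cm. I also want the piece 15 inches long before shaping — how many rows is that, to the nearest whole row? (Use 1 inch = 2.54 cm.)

Finished = 22.5 − 1.5 = 21 inches.
21 inches × 2.54 = 53.34 cm.
13/7.5 = 1.733 sts per cm; 53.34 × 1.733 = 92.46 sts.
Next multiple of 8 → 96.
15 inches = 38.10 cm; × 2.2 = 83.82 → 84 rows.

Cast on 96 stitches; work 84 rows.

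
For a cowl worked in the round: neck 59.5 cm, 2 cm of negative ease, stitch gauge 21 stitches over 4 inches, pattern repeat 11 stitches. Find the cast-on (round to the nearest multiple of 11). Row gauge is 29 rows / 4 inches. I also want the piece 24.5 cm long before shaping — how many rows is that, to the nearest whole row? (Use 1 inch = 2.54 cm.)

Finished = 59.5 − 2 = 57.5 cm.
57.5 cm × 1/2.54 = 22.64 inches.
21/4 = 5.25 sts per in; 22.64 × 5.25 = 118.85 sts.
Nearest multiple of 11 → 121.
24.5 cm = 9.65 inches; × 7.25 = 69.93 → 70 rows.

Cast on 121 stitches; work 70 rows.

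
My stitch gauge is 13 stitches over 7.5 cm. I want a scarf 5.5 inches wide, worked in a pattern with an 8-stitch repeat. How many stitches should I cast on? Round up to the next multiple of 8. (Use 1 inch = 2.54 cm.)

Cast on 32 stitches.

5.5 in = 5.5 × 2.54 = 13.97 cm.
13 / 7.5 = 1.733 sts/cm.
13.97 × 1.733 = 24.21 sts.
→ 32.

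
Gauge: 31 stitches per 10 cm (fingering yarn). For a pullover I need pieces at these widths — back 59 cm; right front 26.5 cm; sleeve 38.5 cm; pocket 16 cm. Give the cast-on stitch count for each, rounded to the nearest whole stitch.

Rate = 31/10 = 3.1 sts per cm.
back: 59 × 3.1 = 182.90 → 183.
right front: 26.5 × 3.1 = 82.15 → 82.
sleeve: 38.5 × 3.1 = 119.35 → 119.
pocket: 16 × 3.1 = 49.60 → 50.

back 183; right front 82; sleeve 119; pocket 50.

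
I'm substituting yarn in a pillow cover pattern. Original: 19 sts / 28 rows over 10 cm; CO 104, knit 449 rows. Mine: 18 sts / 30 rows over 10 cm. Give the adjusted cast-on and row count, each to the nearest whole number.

Cast on 99 stitches; work 481 rows.

Stitches: 104 × 18/19 = 98.53 → 99.
Rows: 449 × 30/28 = 481.07 → 481.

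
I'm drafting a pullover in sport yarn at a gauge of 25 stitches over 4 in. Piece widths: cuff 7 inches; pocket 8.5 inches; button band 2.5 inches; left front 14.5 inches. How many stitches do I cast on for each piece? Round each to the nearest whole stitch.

Rate = 25/4 = 6.25 sts per in.
cuff: 7 × 6.25 = 43.75 → 44.
pocket: 8.5 × 6.25 = 53.12 → 53.
button band: 2.5 × 6.25 = 15.62 → 16.
left front: 14.5 × 6.25 = 90.62 → 91.

cuff 44; pocket 53; button band 16; left front 91.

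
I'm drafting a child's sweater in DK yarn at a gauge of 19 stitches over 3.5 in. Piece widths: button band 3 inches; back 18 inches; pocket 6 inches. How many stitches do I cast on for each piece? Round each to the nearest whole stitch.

Rate = 19/3.5 = 5.429 sts per in.
button band: 3 × 5.429 = 16.29 → 16.
back: 18 × 5.429 = 97.71 → 98.
pocket: 6 × 5.429 = 32.57 → 33.

button band 16; back 98; pocket 33.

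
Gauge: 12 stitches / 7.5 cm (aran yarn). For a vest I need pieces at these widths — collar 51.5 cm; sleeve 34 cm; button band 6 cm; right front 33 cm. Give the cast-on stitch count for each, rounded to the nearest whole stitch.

Rate = 12/7.5 = 1.6 sts per cm.
collar: 51.5 × 1.6 = 82.40 → 82.
sleeve: 34 × 1.6 = 54.40 → 54.
button band: 6 × 1.6 = 9.60 → 10.
right front: 33 × 1.6 = 52.80 → 53.

collar 82; sleeve 54; button band 10; right front 53.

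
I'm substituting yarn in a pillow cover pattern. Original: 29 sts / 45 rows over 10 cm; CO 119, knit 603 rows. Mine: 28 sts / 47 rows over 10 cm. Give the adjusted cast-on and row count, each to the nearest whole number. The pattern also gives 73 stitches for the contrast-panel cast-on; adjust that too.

Stitches: 119 × 28/29 = 114.90 → 115.
Rows: 603 × 47/45 = 629.80 → 630.
contrast-panel cast-on: 73 × 28/29 = 70.48 → 70.

Cast on 115 stitches; work 630 rows; contrast-panel cast-on 70 stitches.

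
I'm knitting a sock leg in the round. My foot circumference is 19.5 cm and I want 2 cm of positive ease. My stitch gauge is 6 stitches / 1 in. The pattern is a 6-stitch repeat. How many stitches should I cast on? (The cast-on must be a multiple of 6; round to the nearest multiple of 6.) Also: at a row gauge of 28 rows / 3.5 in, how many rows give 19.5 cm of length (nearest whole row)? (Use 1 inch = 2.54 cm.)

Cast on 48 stitches; work 61 rows.

Finished = 19.5 + 2 = 21.5 cm.
21.5 cm × 1/2.54 = 8.46 inches.
6/1 = 6 sts per in; 8.46 × 6 = 50.79 sts.
Nearest multiple of 6 → 48.
19.5 cm = 7.68 inches; × 8 = 61.42 → 61 rows.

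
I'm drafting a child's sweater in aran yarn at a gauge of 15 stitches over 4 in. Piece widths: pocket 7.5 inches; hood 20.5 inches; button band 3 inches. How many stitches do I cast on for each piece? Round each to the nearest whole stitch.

Rate = 15/4 = 3.75 sts per in.
pocket: 7.5 × 3.75 = 28.12 → 28.
hood: 20.5 × 3.75 = 76.88 → 77.
button band: 3 × 3.75 = 11.25 → 11.

pocket 28; hood 77; button band 11.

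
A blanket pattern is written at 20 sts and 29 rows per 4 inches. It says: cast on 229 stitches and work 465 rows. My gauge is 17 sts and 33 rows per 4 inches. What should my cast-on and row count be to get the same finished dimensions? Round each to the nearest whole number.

Cast on 195 stitches; work 529 rows.

Stitches: 229 × 17/20 = 194.65 → 195.
Rows: 465 × 33/29 = 529.14 → 529.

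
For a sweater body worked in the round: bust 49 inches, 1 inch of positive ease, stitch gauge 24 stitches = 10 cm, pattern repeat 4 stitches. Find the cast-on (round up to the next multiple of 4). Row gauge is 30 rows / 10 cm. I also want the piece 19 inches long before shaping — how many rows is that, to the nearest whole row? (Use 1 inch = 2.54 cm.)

Finished = 49 + 1 = 50 inches.
50 inches × 2.54 = 127.00 cm.
24/10 = 2.4 sts per cm; 127.00 × 2.4 = 304.80 sts.
Next multiple of 4 → 308.
19 inches = 48.26 cm; × 3 = 144.78 → 145 rows.

Cast on 308 stitches; work 145 rows.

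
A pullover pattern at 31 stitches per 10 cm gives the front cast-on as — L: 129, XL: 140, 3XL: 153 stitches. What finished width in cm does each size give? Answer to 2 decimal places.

31/10 = 3.1 sts per cm.
L: 129 / 3.1 = 41.613 → 41.61 cm.
XL: 140 / 3.1 = 45.161 → 45.16 cm.
3XL: 153 / 3.1 = 49.355 → 49.35 cm.

L 41.61 cm; XL 45.16 cm; 3XL 49.35 cm.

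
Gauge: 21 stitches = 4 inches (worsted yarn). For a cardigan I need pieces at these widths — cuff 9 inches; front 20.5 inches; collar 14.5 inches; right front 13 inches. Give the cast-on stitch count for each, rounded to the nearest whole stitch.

cuff 47; front 108; collar 76; right front 68.

Rate = 21/4 = 5.25 sts per in.
cuff: 9 × 5.25 = 47.25 → 47.
front: 20.5 × 5.25 = 107.62 → 108.
collar: 14.5 × 5.25 = 76.12 → 76.
right front: 13 × 5.25 = 68.25 → 68.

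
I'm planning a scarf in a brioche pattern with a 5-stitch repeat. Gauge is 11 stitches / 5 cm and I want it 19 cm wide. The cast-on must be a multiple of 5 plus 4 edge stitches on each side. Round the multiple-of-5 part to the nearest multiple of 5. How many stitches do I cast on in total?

11 / 5 = 2.2 sts per cm.
19 × 2.2 = 41.80 sts.
Less 8 edge sts → 33.80 for the repeat.
Nearest multiple of 5: 35.
Add back 8 edge sts → 43.

CO 43 sts.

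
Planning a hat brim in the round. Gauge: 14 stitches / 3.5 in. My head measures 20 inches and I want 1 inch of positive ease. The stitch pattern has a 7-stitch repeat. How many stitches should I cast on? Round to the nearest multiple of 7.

Finished = 20 + 1 = 21 inches.
14 / 3.5 = 4 sts/in.
21 × 4 = 84.00 sts.
Nearest multiple of 7: 84.

CO 84 sts.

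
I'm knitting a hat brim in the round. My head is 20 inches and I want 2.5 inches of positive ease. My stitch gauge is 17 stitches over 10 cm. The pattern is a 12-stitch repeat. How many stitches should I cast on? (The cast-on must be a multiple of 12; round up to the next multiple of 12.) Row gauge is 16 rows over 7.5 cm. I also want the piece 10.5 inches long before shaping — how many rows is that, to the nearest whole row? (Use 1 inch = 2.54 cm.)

Cast on 108 stitches; work 57 rows.

Finished = 20 + 2.5 = 22.5 inches.
22.5 inches × 2.54 = 57.15 cm.
17/10 = 1.7 sts per cm; 57.15 × 1.7 = 97.16 sts.
Next multiple of 12 → 108.
10.5 inches = 26.67 cm; × 2.133 = 56.90 → 57 rows.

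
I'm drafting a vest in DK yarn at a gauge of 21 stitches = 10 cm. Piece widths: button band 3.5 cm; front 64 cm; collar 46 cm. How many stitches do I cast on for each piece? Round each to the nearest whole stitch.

Rate = 21/10 = 2.1 sts per cm.
button band: 3.5 × 2.1 = 7.35 → 7.
front: 64 × 2.1 = 134.40 → 134.
collar: 46 × 2.1 = 96.60 → 97.

button band 7; front 134; collar 97.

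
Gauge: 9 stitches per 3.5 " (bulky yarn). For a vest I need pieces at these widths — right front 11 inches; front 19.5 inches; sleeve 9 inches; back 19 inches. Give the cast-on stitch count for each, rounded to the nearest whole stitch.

Rate = 9/3.5 = 2.571 sts per in.
right front: 11 × 2.571 = 28.29 → 28.
front: 19.5 × 2.571 = 50.14 → 50.
sleeve: 9 × 2.571 = 23.14 → 23.
back: 19 × 2.571 = 48.86 → 49.

right front 28; front 50; sleeve 23; back 49.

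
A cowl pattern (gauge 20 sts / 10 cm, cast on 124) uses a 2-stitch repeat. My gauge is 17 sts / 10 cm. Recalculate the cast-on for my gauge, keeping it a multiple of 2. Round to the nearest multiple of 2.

124 × 17 / 20 = 105.40.
Nearest multiple of 2: 106.

CO 106 sts.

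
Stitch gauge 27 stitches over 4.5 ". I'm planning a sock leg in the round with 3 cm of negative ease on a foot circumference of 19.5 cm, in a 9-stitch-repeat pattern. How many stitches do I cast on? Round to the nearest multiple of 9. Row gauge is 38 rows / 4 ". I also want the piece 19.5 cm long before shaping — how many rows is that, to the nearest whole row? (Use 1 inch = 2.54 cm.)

Finished = 19.5 − 3 = 16.5 cm.
16.5 cm × 1/2.54 = 6.50 inches.
27/4.5 = 6 sts per in; 6.50 × 6 = 38.98 sts.
Nearest multiple of 9 → 36.
19.5 cm = 7.68 inches; × 9.5 = 72.93 → 73 rows.

Cast on 36 stitches; work 73 rows.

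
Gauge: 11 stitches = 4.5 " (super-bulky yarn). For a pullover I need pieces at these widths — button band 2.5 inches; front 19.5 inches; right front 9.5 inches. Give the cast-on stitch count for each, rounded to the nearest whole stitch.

button band 6; front 48; right front 23.

Rate = 11/4.5 = 2.444 sts per in.
button band: 2.5 × 2.444 = 6.11 → 6.
front: 19.5 × 2.444 = 47.67 → 48.
right front: 9.5 × 2.444 = 23.22 → 23.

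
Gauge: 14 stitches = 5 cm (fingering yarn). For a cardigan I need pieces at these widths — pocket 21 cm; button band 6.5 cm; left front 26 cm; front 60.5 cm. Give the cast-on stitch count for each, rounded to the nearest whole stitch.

Rate = 14/5 = 2.8 sts per cm.
pocket: 21 × 2.8 = 58.80 → 59.
button band: 6.5 × 2.8 = 18.20 → 18.
left front: 26 × 2.8 = 72.80 → 73.
front: 60.5 × 2.8 = 169.40 → 169.

pocket 59; button band 18; left front 73; front 169.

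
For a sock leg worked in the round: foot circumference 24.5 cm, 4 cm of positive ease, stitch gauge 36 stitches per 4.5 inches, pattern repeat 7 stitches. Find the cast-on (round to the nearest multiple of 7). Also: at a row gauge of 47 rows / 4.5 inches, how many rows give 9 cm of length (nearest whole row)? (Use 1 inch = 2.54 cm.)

Cast on 91 stitches; work 37 rows.

Finished = 24.5 + 4 = 28.5 cm.
28.5 cm × 1/2.54 = 11.22 inches.
36/4.5 = 8 sts per in; 11.22 × 8 = 89.76 sts.
Nearest multiple of 7 → 91.
9 cm = 3.54 inches; × 10.444 = 37.01 → 37 rows.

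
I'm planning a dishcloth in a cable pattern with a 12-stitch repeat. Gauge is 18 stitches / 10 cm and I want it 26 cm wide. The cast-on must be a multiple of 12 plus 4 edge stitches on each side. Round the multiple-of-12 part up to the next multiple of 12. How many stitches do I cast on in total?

Cast on 56 stitches.

18 / 10 = 1.8 sts per cm.
26 × 1.8 = 46.80 sts.
Less 8 edge sts → 38.80 for the repeat.
Next multiple of 12: 48.
Add back 8 edge sts → 56.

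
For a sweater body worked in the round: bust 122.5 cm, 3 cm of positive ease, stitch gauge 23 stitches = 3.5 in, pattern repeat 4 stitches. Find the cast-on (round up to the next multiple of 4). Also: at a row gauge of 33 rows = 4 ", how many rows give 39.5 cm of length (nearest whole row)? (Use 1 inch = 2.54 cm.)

Cast on 328 stitches; work 128 rows.

Finished = 122.5 + 3 = 125.5 cm.
125.5 cm × 1/2.54 = 49.41 inches.
23/3.5 = 6.571 sts per in; 49.41 × 6.571 = 324.69 sts.
Next multiple of 4 → 328.
39.5 cm = 15.55 inches; × 8.25 = 128.30 → 128 rows.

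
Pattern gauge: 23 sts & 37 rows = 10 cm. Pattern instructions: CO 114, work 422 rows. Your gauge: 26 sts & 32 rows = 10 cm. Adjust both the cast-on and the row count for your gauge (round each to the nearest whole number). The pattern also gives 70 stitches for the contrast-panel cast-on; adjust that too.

Stitches: 114 × 26/23 = 128.87 → 129.
Rows: 422 × 32/37 = 364.97 → 365.
contrast-panel cast-on: 70 × 26/23 = 79.13 → 79.

Cast on 129 stitches; work 365 rows; contrast-panel cast-on 79 stitches.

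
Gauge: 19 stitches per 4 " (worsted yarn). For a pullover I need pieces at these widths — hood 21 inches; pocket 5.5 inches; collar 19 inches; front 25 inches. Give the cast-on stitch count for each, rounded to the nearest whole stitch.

hood 100; pocket 26; collar 90; front 119.

Rate = 19/4 = 4.75 sts per in.
hood: 21 × 4.75 = 99.75 → 100.
pocket: 5.5 × 4.75 = 26.12 → 26.
collar: 19 × 4.75 = 90.25 → 90.
front: 25 × 4.75 = 118.75 → 119.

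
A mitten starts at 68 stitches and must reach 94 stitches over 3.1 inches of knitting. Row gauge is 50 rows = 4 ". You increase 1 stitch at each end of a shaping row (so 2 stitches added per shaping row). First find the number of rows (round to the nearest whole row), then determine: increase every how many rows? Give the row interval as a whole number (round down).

Increase every 3rd row.

Rows = 3.1 × 12.5 = 38.8 → 39 rows.
Stitches to add: 26 → 13 shaping rows (at 2 st each).
39 / 13 = 3.00 → every 3 rows.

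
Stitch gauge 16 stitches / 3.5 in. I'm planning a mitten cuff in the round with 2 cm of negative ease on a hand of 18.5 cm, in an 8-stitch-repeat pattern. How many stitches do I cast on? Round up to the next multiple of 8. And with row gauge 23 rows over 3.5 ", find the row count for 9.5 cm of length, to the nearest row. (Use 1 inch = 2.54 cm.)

Cast on 32 stitches; work 25 rows.

Finished = 18.5 − 2 = 16.5 cm.
16.5 cm × 1/2.54 = 6.50 inches.
16/3.5 = 4.571 sts per in; 6.50 × 4.571 = 29.70 sts.
Next multiple of 8 → 32.
9.5 cm = 3.74 inches; × 6.571 = 24.58 → 25 rows.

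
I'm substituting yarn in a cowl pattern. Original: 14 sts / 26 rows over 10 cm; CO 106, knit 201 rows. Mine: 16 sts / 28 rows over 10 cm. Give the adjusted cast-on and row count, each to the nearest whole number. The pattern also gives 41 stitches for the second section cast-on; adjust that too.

Stitches: 106 × 16/14 = 121.14 → 121.
Rows: 201 × 28/26 = 216.46 → 216.
second section cast-on: 41 × 16/14 = 46.86 → 47.

Cast on 121 stitches; work 216 rows; second section cast-on 47 stitches.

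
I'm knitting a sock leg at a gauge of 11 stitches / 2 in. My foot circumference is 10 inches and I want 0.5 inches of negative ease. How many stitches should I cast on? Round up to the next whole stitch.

Cast on 53 stitches.

Finished = 10 − 0.5 = 9.5 in.
11 / 2 = 5.5 sts per inch.
9.50 × 5.5 = 52.25 sts.
→ 53 sts.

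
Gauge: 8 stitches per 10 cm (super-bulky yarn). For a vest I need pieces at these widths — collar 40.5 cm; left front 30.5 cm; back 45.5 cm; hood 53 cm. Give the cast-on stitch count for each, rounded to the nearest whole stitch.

Rate = 8/10 = 0.8 sts per cm.
collar: 40.5 × 0.8 = 32.40 → 32.
left front: 30.5 × 0.8 = 24.40 → 24.
back: 45.5 × 0.8 = 36.40 → 36.
hood: 53 × 0.8 = 42.40 → 42.

collar 32; left front 24; back 36; hood 42.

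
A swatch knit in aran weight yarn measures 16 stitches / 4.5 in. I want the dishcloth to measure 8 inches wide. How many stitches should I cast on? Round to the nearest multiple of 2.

28 stitches.

16 stitches / 4.5 in = 3.556 stitches per inch.
8 × 3.556 = 28.44 stitches.
Round to nearest multiple of 2 → 28.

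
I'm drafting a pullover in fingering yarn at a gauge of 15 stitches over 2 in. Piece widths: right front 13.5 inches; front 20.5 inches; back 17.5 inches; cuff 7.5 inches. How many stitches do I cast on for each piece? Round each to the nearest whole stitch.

right front 101; front 154; back 131; cuff 56.

Rate = 15/2 = 7.5 sts per in.
right front: 13.5 × 7.5 = 101.25 → 101.
front: 20.5 × 7.5 = 153.75 → 154.
back: 17.5 × 7.5 = 131.25 → 131.
cuff: 7.5 × 7.5 = 56.25 → 56.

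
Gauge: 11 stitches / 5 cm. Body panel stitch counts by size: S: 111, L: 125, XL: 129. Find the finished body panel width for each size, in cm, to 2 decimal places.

11/5 = 2.2 sts per cm.
S: 111 / 2.2 = 50.455 → 50.45 cm.
L: 125 / 2.2 = 56.818 → 56.82 cm.
XL: 129 / 2.2 = 58.636 → 58.64 cm.

S 50.45 cm; L 56.82 cm; XL 58.64 cm.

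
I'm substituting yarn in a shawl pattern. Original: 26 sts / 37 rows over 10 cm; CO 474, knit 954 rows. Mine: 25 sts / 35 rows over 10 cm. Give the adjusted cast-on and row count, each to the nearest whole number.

Cast on 456 stitches; work 902 rows.

Stitches: 474 × 25/26 = 455.77 → 456.
Rows: 954 × 35/37 = 902.43 → 902.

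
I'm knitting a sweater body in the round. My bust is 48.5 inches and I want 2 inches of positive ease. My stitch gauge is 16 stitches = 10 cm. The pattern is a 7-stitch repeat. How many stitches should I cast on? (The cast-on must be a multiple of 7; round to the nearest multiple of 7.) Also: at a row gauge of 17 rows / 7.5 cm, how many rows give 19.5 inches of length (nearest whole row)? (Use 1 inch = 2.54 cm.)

Finished = 48.5 + 2 = 50.5 inches.
50.5 inches × 2.54 = 128.27 cm.
16/10 = 1.6 sts per cm; 128.27 × 1.6 = 205.23 sts.
Nearest multiple of 7 → 203.
19.5 inches = 49.53 cm; × 2.267 = 112.27 → 112 rows.

Cast on 203 stitches; work 112 rows.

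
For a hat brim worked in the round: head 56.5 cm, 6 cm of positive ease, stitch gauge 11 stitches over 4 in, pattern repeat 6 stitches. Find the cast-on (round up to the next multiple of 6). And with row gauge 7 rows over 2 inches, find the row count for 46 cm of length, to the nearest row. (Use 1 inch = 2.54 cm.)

Finished = 56.5 + 6 = 62.5 cm.
62.5 cm × 1/2.54 = 24.61 inches.
11/4 = 2.75 sts per in; 24.61 × 2.75 = 67.67 sts.
Next multiple of 6 → 72.
46 cm = 18.11 inches; × 3.5 = 63.39 → 63 rows.

Cast on 72 stitches; work 63 rows.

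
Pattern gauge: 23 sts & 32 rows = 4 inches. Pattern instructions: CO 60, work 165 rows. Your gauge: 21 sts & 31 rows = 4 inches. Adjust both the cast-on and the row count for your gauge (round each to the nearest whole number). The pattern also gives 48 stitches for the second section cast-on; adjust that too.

Cast on 55 stitches; work 160 rows; second section cast-on 44 stitches.

Stitches: 60 × 21/23 = 54.78 → 55.
Rows: 165 × 31/32 = 159.84 → 160.
second section cast-on: 48 × 21/23 = 43.83 → 44.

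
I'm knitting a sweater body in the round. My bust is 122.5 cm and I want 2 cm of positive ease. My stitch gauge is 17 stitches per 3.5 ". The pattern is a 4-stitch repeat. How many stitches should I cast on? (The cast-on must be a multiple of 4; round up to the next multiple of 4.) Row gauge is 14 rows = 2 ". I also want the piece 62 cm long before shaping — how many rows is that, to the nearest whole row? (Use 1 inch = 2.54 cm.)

Finished = 122.5 + 2 = 124.5 cm.
124.5 cm × 1/2.54 = 49.02 inches.
17/3.5 = 4.857 sts per in; 49.02 × 4.857 = 238.08 sts.
Next multiple of 4 → 240.
62 cm = 24.41 inches; × 7 = 170.87 → 171 rows.

Cast on 240 stitches; work 171 rows.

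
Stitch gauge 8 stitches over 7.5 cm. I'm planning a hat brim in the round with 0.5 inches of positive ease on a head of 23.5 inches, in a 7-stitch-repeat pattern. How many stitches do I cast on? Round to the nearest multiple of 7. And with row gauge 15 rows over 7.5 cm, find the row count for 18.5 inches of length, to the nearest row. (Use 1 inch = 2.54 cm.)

Cast on 63 stitches; work 94 rows.

Finished = 23.5 + 0.5 = 24 inches.
24 inches × 2.54 = 60.96 cm.
8/7.5 = 1.067 sts per cm; 60.96 × 1.067 = 65.02 sts.
Nearest multiple of 7 → 63.
18.5 inches = 46.99 cm; × 2 = 93.98 → 94 rows.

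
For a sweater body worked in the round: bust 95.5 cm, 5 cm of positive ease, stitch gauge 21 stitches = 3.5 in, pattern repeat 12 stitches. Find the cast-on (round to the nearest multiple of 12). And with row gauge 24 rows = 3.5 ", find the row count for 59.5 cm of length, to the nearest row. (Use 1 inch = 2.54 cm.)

Cast on 240 stitches; work 161 rows.

Finished = 95.5 + 5 = 100.5 cm.
100.5 cm × 1/2.54 = 39.57 inches.
21/3.5 = 6 sts per in; 39.57 × 6 = 237.40 sts.
Nearest multiple of 12 → 240.
59.5 cm = 23.43 inches; × 6.857 = 160.63 → 161 rows.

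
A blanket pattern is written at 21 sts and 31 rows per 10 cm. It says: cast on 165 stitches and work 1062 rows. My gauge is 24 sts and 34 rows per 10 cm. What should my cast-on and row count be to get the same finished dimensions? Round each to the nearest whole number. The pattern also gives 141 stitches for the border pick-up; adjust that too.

Cast on 189 stitches; work 1165 rows; border pick-up 161 stitches.

Stitches: 165 × 24/21 = 188.57 → 189.
Rows: 1062 × 34/31 = 1164.77 → 1165.
border pick-up: 141 × 24/21 = 161.14 → 161.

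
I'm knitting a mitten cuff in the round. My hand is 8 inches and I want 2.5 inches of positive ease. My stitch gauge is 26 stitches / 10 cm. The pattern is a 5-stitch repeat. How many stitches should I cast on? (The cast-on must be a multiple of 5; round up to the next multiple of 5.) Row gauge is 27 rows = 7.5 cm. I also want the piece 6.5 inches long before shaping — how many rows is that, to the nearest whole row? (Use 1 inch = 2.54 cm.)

Finished = 8 + 2.5 = 10.5 inches.
10.5 inches × 2.54 = 26.67 cm.
26/10 = 2.6 sts per cm; 26.67 × 2.6 = 69.34 sts.
Next multiple of 5 → 70.
6.5 inches = 16.51 cm; × 3.6 = 59.44 → 59 rows.

Cast on 70 stitches; work 59 rows.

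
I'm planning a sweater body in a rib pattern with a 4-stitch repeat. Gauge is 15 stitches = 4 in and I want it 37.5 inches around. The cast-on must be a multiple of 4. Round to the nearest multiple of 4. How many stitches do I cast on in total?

CO 140 sts.

15 / 4 = 3.75 sts per inch.
37.5 × 3.75 = 140.62 sts.
Nearest multiple of 4: 140.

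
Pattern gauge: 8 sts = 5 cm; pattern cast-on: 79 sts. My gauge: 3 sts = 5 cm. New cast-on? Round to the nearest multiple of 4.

28 stitches.

Scale factor = 3 / 8 = 0.375.
79 × 3 / 8 = 29.62 sts.
→ 28 sts.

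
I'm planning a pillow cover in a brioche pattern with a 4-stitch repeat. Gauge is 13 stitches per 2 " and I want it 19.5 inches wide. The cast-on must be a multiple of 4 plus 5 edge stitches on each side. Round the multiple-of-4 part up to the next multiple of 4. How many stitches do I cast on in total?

13 / 2 = 6.5 sts per inch.
19.5 × 6.5 = 126.75 sts.
Less 10 edge sts → 116.75 for the repeat.
Next multiple of 4: 120.
Add back 10 edge sts → 130.

CO 130 sts.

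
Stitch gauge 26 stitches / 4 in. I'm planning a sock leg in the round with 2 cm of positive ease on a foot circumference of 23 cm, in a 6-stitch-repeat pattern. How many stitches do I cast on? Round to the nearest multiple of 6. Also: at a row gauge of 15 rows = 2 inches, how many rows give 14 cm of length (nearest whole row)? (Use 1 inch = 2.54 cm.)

Cast on 66 stitches; work 41 rows.

Finished = 23 + 2 = 25 cm.
25 cm × 1/2.54 = 9.84 inches.
26/4 = 6.5 sts per in; 9.84 × 6.5 = 63.98 sts.
Nearest multiple of 6 → 66.
14 cm = 5.51 inches; × 7.5 = 41.34 → 41 rows.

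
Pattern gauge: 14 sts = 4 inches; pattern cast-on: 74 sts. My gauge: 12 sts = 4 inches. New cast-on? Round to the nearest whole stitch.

Cast on 63 stitches.

Scale factor = 12 / 14 = 0.857.
74 × 12 / 14 = 63.43 sts.
→ 63 sts.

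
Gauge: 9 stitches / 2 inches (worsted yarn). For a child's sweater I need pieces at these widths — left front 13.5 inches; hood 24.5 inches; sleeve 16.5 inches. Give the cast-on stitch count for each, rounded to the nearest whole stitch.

Rate = 9/2 = 4.5 sts per in.
left front: 13.5 × 4.5 = 60.75 → 61.
hood: 24.5 × 4.5 = 110.25 → 110.
sleeve: 16.5 × 4.5 = 74.25 → 74.

left front 61; hood 110; sleeve 74.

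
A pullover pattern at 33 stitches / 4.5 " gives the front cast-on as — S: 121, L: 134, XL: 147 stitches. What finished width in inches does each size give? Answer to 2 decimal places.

S 16.50 inches; L 18.27 inches; XL 20.05 inches.

33/4.5 = 7.333 sts per in.
S: 121 / 7.333 = 16.500 → 16.50 in.
L: 134 / 7.333 = 18.273 → 18.27 in.
XL: 147 / 7.333 = 20.045 → 20.05 in.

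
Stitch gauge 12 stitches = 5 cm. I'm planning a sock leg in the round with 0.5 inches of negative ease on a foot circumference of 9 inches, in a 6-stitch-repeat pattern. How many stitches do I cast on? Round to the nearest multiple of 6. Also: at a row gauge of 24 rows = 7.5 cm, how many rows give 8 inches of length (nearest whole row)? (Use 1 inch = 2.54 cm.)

Finished = 9 − 0.5 = 8.5 inches.
8.5 inches × 2.54 = 21.59 cm.
12/5 = 2.4 sts per cm; 21.59 × 2.4 = 51.82 sts.
Nearest multiple of 6 → 54.
8 inches = 20.32 cm; × 3.2 = 65.02 → 65 rows.

Cast on 54 stitches; work 65 rows.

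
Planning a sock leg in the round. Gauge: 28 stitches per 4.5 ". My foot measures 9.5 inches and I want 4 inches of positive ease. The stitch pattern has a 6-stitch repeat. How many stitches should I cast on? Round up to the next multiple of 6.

CO 84 sts.

Finished = 9.5 + 4 = 13.5 inches.
28 / 4.5 = 6.222 sts/in.
13.5 × 6.222 = 84.00 sts.
Next multiple of 6: 84.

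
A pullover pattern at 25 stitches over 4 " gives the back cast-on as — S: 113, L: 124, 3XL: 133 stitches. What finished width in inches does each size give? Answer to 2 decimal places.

S 18.08 inches; L 19.84 inches; 3XL 21.28 inches.

25/4 = 6.25 sts per in.
S: 113 / 6.25 = 18.080 → 18.08 in.
L: 124 / 6.25 = 19.840 → 19.84 in.
3XL: 133 / 6.25 = 21.280 → 21.28 in.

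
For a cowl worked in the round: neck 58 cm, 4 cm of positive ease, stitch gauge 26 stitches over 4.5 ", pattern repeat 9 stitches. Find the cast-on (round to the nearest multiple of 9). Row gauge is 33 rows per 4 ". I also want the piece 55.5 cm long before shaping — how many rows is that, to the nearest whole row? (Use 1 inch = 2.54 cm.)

Finished = 58 + 4 = 62 cm.
62 cm × 1/2.54 = 24.41 inches.
26/4.5 = 5.778 sts per in; 24.41 × 5.778 = 141.03 sts.
Nearest multiple of 9 → 144.
55.5 cm = 21.85 inches; × 8.25 = 180.27 → 180 rows.

Cast on 144 stitches; work 180 rows.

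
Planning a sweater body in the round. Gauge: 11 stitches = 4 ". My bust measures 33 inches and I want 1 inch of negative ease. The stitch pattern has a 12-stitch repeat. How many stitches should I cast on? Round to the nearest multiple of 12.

Cast on 84 stitches.

Finished = 33 − 1 = 32 inches.
11 / 4 = 2.75 sts/in.
32 × 2.75 = 88.00 sts.
Nearest multiple of 12: 84.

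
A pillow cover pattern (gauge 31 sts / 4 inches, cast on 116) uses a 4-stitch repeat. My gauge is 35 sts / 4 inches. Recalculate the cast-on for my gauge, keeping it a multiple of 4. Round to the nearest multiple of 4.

116 × 35 / 31 = 130.97.
Nearest multiple of 4: 132.

CO 132 sts.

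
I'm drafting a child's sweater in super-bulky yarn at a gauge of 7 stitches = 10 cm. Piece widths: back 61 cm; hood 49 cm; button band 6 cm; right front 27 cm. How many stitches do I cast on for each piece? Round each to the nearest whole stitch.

back 43; hood 34; button band 4; right front 19.

Rate = 7/10 = 0.7 sts per cm.
back: 61 × 0.7 = 42.70 → 43.
hood: 49 × 0.7 = 34.30 → 34.
button band: 6 × 0.7 = 4.20 → 4.
right front: 27 × 0.7 = 18.90 → 19.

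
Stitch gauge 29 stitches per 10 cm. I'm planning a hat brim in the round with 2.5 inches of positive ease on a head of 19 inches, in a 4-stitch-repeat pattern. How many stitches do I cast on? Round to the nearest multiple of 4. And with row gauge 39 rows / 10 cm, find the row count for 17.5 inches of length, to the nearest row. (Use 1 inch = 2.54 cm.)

Cast on 160 stitches; work 173 rows.

Finished = 19 + 2.5 = 21.5 inches.
21.5 inches × 2.54 = 54.61 cm.
29/10 = 2.9 sts per cm; 54.61 × 2.9 = 158.37 sts.
Nearest multiple of 4 → 160.
17.5 inches = 44.45 cm; × 3.9 = 173.35 → 173 rows.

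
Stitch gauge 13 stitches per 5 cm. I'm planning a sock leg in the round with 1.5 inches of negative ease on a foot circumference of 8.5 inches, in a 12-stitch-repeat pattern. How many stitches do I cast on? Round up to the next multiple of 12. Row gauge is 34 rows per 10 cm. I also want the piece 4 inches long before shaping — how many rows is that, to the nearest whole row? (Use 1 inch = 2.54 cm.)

Finished = 8.5 − 1.5 = 7 inches.
7 inches × 2.54 = 17.78 cm.
13/5 = 2.6 sts per cm; 17.78 × 2.6 = 46.23 sts.
Next multiple of 12 → 48.
4 inches = 10.16 cm; × 3.4 = 34.54 → 35 rows.

Cast on 48 stitches; work 35 rows.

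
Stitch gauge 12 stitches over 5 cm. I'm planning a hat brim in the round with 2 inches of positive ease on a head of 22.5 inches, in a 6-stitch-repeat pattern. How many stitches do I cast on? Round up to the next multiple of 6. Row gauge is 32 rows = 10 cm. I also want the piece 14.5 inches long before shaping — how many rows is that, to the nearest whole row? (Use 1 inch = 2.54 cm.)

Cast on 150 stitches; work 118 rows.

Finished = 22.5 + 2 = 24.5 inches.
24.5 inches × 2.54 = 62.23 cm.
12/5 = 2.4 sts per cm; 62.23 × 2.4 = 149.35 sts.
Next multiple of 6 → 150.
14.5 inches = 36.83 cm; × 3.2 = 117.86 → 118 rows.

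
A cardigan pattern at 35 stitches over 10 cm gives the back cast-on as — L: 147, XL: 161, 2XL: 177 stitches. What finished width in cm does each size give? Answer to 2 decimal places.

35/10 = 3.5 sts per cm.
L: 147 / 3.5 = 42.000 → 42.00 cm.
XL: 161 / 3.5 = 46.000 → 46.00 cm.
2XL: 177 / 3.5 = 50.571 → 50.57 cm.

L 42.00 cm; XL 46.00 cm; 2XL 50.57 cm.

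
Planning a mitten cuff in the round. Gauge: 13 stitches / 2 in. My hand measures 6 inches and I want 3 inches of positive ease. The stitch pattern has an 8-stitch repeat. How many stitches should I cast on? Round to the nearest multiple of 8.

Finished = 6 + 3 = 9 inches.
13 / 2 = 6.5 sts/in.
9 × 6.5 = 58.50 sts.
Nearest multiple of 8: 56.

CO 56 sts.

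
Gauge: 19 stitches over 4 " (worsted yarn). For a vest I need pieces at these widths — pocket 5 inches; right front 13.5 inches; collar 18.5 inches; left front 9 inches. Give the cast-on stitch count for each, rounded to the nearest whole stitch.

Rate = 19/4 = 4.75 sts per in.
pocket: 5 × 4.75 = 23.75 → 24.
right front: 13.5 × 4.75 = 64.12 → 64.
collar: 18.5 × 4.75 = 87.88 → 88.
left front: 9 × 4.75 = 42.75 → 43.

pocket 24; right front 64; collar 88; left front 43.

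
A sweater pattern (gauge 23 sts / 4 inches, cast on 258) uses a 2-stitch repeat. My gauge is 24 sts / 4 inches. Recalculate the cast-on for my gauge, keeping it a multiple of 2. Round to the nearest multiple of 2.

258 × 24 / 23 = 269.22.
Nearest multiple of 2: 270.

270 stitches.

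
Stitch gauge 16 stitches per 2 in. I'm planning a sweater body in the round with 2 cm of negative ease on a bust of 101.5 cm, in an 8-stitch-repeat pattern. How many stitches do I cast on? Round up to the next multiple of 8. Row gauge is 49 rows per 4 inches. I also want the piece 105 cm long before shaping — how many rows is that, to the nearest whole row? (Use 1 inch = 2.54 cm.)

Finished = 101.5 − 2 = 99.5 cm.
99.5 cm × 1/2.54 = 39.17 inches.
16/2 = 8 sts per in; 39.17 × 8 = 313.39 sts.
Next multiple of 8 → 320.
105 cm = 41.34 inches; × 12.25 = 506.40 → 506 rows.

Cast on 320 stitches; work 506 rows.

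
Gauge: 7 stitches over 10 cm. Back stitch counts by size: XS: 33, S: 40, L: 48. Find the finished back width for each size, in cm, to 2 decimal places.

XS 47.14 cm; S 57.14 cm; L 68.57 cm.

7/10 = 0.7 sts per cm.
XS: 33 / 0.7 = 47.143 → 47.14 cm.
S: 40 / 0.7 = 57.143 → 57.14 cm.
L: 48 / 0.7 = 68.571 → 68.57 cm.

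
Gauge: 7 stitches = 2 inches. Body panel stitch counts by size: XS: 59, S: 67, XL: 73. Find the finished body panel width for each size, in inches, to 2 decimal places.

7/2 = 3.5 sts per in.
XS: 59 / 3.5 = 16.857 → 16.86 in.
S: 67 / 3.5 = 19.143 → 19.14 in.
XL: 73 / 3.5 = 20.857 → 20.86 in.

XS 16.86 inches; S 19.14 inches; XL 20.86 inches.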